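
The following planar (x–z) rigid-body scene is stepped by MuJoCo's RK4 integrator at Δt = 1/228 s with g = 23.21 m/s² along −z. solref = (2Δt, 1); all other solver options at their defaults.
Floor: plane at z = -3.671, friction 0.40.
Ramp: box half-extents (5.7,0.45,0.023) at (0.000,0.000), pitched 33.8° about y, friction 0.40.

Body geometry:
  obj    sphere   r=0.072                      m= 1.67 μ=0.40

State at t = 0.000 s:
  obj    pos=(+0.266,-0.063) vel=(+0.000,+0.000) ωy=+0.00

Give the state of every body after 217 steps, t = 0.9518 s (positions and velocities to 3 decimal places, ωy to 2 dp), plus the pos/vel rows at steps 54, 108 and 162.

State at t = 0.9518 s:
  obj    pos=(+3.737,-2.387) vel=(+7.294,-4.883) ωy=+121.89

Key-timestep trajectory:
   step    t(s)  obj.x    obj.z    obj.vx   obj.vz 
     54  0.2368   +0.481  -0.208  +1.815  -1.215
    108  0.4737   +1.126  -0.639  +3.630  -2.430
    162  0.7105   +2.200  -1.359  +5.445  -3.645


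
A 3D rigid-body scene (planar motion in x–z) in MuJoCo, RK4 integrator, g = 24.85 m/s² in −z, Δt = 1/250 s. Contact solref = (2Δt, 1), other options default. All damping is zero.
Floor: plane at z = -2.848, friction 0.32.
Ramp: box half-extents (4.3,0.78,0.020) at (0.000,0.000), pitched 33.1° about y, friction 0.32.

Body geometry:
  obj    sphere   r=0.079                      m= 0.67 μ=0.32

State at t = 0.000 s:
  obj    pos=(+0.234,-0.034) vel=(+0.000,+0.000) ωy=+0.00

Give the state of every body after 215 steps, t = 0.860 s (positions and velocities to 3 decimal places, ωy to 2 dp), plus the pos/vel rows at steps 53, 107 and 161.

State at t = 0.860 s:
  obj    pos=(+3.237,-1.992) vel=(+6.984,-4.553) ωy=+105.50

Key-timestep trajectory:
   step    t(s)  obj.x    obj.z    obj.vx   obj.vz 
     53  0.2120   +0.417  -0.153  +1.722  -1.122
    107  0.4280   +0.978  -0.519  +3.476  -2.266
    161  0.6440   +1.918  -1.132  +5.230  -3.409


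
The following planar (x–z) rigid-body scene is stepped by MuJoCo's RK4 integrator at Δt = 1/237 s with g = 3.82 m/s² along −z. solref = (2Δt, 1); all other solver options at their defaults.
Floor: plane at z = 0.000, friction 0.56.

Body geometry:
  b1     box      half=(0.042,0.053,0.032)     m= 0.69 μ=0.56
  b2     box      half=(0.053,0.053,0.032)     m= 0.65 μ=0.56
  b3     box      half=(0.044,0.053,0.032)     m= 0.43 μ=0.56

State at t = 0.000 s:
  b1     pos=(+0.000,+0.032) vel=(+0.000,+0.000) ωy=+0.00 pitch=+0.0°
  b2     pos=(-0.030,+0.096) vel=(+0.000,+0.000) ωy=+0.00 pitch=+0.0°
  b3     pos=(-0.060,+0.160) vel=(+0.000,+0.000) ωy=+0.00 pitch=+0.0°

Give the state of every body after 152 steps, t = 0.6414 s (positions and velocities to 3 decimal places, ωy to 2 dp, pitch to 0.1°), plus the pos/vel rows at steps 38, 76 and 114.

State at t = 0.6414 s:
  b1     pos=(+0.000,+0.032) vel=(+0.000,+0.000) ωy=+0.00 pitch=+0.0°
  b2     pos=(-0.033,+0.097) vel=(-0.016,+0.005) ωy=-0.49 pitch=-4.6°
  b3     pos=(-0.068,+0.158) vel=(-0.047,-0.013) ωy=-0.49 pitch=-4.6°

Key-timestep trajectory:
   step    t(s)  b1.x    b1.z    b1.vx   b1.vz   b2.x    b2.z    b2.vx   b2.vz   b3.x    b3.z    b3.vx   b3.vz 
     38  0.1603   +0.000  +0.032  +0.000  +0.000   -0.030  +0.096  -0.001  +0.000   -0.060  +0.160  -0.003  -0.001
     76  0.3207   +0.000  +0.032  +0.000  +0.000   -0.030  +0.096  -0.002  +0.001   -0.061  +0.160  -0.007  -0.001
    114  0.4810   +0.000  +0.032  +0.000  +0.000   -0.031  +0.096  -0.006  +0.002   -0.063  +0.159  -0.017  -0.004


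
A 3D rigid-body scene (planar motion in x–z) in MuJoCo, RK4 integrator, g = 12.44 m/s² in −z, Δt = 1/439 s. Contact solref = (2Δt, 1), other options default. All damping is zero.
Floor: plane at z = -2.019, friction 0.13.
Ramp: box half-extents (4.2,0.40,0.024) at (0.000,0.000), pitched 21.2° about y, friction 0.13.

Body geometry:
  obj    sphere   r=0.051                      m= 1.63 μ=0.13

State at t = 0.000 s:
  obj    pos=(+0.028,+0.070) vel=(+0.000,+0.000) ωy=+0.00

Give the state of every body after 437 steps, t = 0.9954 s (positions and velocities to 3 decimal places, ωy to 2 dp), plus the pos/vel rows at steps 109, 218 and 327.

State at t = 0.9954 s:
  obj    pos=(+1.512,-0.506) vel=(+2.982,-1.157) ωy=+62.71

Key-timestep trajectory:
   step    t(s)  obj.x    obj.z    obj.vx   obj.vz 
    109  0.2483   +0.120  +0.034  +0.744  -0.289
    218  0.4966   +0.397  -0.074  +1.488  -0.577
    327  0.7449   +0.859  -0.253  +2.232  -0.866


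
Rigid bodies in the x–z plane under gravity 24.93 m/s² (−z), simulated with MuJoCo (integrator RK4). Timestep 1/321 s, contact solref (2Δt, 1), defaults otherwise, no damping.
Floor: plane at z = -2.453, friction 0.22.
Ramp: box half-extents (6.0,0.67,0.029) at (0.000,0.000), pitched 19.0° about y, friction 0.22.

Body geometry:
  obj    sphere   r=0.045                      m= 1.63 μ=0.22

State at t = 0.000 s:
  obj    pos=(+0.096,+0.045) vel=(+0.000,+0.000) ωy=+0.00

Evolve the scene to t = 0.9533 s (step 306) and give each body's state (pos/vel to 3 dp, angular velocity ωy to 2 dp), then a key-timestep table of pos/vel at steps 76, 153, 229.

State at t = 0.9533 s:
  obj    pos=(+2.587,-0.812) vel=(+5.226,-1.799) ωy=+122.80

Key-timestep trajectory:
   step    t(s)  obj.x    obj.z    obj.vx   obj.vz 
     76  0.2368   +0.250  -0.008  +1.298  -0.447
    153  0.4766   +0.719  -0.169  +2.613  -0.900
    229  0.7134   +1.491  -0.435  +3.911  -1.347


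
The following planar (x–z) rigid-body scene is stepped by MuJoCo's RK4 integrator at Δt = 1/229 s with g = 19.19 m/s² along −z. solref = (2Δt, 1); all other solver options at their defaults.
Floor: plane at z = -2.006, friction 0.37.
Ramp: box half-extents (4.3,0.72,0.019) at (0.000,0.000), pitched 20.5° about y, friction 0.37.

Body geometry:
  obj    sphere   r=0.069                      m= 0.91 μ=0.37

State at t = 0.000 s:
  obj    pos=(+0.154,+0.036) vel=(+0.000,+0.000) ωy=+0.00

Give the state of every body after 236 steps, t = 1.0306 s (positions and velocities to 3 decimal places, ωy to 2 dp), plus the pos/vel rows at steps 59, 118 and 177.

State at t = 1.0306 s:
  obj    pos=(+2.542,-0.856) vel=(+4.634,-1.732) ωy=+71.69

Key-timestep trajectory:
   step    t(s)  obj.x    obj.z    obj.vx   obj.vz 
     59  0.2576   +0.303  -0.019  +1.159  -0.433
    118  0.5153   +0.751  -0.187  +2.317  -0.866
    177  0.7729   +1.497  -0.466  +3.475  -1.299


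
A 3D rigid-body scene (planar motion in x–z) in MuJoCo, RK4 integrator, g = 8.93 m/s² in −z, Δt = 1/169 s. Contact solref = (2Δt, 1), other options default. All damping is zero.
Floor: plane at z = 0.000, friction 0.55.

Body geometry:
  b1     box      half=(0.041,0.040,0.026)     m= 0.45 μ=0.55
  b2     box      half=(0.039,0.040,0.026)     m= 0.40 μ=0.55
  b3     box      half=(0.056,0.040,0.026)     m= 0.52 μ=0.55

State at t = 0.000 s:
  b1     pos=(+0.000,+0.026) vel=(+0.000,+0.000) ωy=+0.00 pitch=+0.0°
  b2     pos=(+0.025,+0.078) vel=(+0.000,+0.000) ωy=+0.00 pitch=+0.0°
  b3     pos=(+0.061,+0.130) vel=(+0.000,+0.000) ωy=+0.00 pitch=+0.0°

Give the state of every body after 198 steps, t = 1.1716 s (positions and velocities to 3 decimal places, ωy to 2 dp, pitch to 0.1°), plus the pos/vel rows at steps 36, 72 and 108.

State at t = 1.1716 s:
  b1     pos=(+0.000,+0.026) vel=(+0.000,+0.000) ωy=+0.00 pitch=+0.0°
  b2     pos=(+0.078,+0.039) vel=(+0.000,+0.000) ωy=+0.00 pitch=+90.0°
  b3     pos=(+0.239,+0.026) vel=(+0.000,+0.000) ωy=+0.00 pitch=+180.0°

Key-timestep trajectory:
   step    t(s)  b1.x    b1.z    b1.vx   b1.vz   b2.x    b2.z    b2.vx   b2.vz   b3.x    b3.z    b3.vx   b3.vz 
     36  0.2130   +0.000  +0.026  -0.001  +0.000   +0.032  +0.081  +0.095  +0.029   +0.081  +0.122  +0.232  -0.137
     72  0.4260   +0.000  +0.026  +0.000  +0.000   +0.079  +0.036  -0.002  +0.079   +0.156  +0.055  +0.325  +0.007
    108  0.6391   +0.000  +0.026  +0.000  +0.000   +0.078  +0.039  +0.000  +0.000   +0.200  +0.059  +0.254  -0.084


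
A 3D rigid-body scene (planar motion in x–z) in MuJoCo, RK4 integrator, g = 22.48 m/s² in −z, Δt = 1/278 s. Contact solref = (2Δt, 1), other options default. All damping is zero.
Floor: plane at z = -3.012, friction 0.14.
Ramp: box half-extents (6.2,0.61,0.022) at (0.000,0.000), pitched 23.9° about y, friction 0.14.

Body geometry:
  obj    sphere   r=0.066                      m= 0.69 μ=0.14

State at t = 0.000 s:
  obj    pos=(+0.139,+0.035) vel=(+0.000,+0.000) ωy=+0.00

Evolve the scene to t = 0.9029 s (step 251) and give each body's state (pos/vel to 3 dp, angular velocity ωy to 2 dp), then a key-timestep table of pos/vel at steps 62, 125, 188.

State at t = 0.9029 s:
  obj    pos=(+2.564,-1.040) vel=(+5.370,-2.380) ωy=+88.97

Key-timestep trajectory:
   step    t(s)  obj.x    obj.z    obj.vx   obj.vz 
     62  0.2230   +0.287  -0.031  +1.327  -0.588
    125  0.4496   +0.740  -0.232  +2.675  -1.185
    188  0.6763   +1.499  -0.568  +4.023  -1.783


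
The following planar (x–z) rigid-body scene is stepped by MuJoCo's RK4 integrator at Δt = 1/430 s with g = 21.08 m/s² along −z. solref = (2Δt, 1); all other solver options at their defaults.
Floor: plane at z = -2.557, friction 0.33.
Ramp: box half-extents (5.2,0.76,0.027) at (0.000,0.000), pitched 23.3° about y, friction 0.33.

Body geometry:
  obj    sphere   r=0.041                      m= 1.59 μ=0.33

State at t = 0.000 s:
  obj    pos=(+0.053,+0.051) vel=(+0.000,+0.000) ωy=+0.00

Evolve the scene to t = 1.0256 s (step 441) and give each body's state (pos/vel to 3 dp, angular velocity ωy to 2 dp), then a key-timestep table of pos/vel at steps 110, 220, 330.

State at t = 1.0256 s:
  obj    pos=(+2.930,-1.188) vel=(+5.610,-2.416) ωy=+148.97

Key-timestep trajectory:
   step    t(s)  obj.x    obj.z    obj.vx   obj.vz 
    110  0.2558   +0.232  -0.026  +1.399  -0.603
    220  0.5116   +0.769  -0.257  +2.799  -1.205
    330  0.7674   +1.664  -0.643  +4.198  -1.808


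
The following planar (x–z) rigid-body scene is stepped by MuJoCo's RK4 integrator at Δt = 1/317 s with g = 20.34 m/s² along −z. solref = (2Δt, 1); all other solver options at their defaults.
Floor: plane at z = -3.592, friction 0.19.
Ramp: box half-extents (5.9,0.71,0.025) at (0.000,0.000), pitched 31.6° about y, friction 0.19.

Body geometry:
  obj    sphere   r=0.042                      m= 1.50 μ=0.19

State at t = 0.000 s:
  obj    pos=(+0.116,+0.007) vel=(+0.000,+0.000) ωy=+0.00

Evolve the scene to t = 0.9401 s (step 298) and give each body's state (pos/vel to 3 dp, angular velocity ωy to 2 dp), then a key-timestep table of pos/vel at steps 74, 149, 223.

State at t = 0.9401 s:
  obj    pos=(+2.982,-1.756) vel=(+6.096,-3.750) ωy=+170.36

Key-timestep trajectory:
   step    t(s)  obj.x    obj.z    obj.vx   obj.vz 
     74  0.2334   +0.293  -0.102  +1.514  -0.931
    149  0.4700   +0.833  -0.434  +3.048  -1.875
    223  0.7035   +1.721  -0.980  +4.562  -2.806


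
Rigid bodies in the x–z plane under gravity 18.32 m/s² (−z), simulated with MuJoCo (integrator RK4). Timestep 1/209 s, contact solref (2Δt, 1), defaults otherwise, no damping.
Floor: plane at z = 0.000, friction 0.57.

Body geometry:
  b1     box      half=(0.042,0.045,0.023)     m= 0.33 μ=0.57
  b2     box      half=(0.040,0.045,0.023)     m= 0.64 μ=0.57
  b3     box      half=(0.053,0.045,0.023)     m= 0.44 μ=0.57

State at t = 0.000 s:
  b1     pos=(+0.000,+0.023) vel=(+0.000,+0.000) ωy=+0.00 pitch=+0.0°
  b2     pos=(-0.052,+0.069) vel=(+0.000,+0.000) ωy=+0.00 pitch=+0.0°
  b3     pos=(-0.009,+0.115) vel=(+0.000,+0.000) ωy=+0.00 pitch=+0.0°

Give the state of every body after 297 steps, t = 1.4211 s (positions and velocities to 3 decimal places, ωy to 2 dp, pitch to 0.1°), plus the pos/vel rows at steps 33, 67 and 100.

State at t = 1.4211 s:
  b1     pos=(+0.000,+0.023) vel=(+0.000,+0.000) ωy=+0.00 pitch=+0.0°
  b2     pos=(-0.092,+0.040) vel=(+0.000,+0.000) ωy=+0.00 pitch=-90.0°
  b3     pos=(+0.114,+0.023) vel=(+0.000,+0.000) ωy=+0.00 pitch=+180.0°

Key-timestep trajectory:
   step    t(s)  b1.x    b1.z    b1.vx   b1.vz   b2.x    b2.z    b2.vx   b2.vz   b3.x    b3.z    b3.vx   b3.vz 
     33  0.1579   +0.000  +0.023  -0.001  +0.000   -0.052  +0.069  -0.003  -0.001   +0.006  +0.107  +0.223  -0.238
     67  0.3206   +0.000  +0.023  +0.000  +0.000   -0.089  +0.041  -0.459  -0.225   +0.049  +0.098  +0.411  -0.034
    100  0.4785   +0.000  +0.023  +0.000  +0.000   -0.091  +0.040  +0.191  +0.033   +0.114  +0.021  -0.030  +0.114


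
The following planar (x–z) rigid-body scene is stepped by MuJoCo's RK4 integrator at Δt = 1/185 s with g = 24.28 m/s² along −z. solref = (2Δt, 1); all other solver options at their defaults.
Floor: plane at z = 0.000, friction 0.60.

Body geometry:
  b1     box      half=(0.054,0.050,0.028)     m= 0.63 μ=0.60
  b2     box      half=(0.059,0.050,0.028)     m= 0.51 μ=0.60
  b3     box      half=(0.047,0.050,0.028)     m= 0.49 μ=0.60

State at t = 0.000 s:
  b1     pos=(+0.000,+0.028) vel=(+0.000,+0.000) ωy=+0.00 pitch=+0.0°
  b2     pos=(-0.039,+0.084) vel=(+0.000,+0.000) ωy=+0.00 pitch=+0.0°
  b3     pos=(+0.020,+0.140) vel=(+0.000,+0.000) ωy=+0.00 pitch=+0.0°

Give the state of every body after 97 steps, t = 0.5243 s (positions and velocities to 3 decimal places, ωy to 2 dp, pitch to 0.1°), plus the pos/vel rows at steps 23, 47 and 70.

State at t = 0.5243 s:
  b1     pos=(+0.000,+0.028) vel=(+0.000,+0.000) ωy=+0.00 pitch=+0.0°
  b2     pos=(-0.039,+0.084) vel=(+0.000,+0.000) ωy=+0.00 pitch=+0.0°
  b3     pos=(+0.130,+0.028) vel=(+0.000,+0.000) ωy=+0.00 pitch=+180.0°

Key-timestep trajectory:
   step    t(s)  b1.x    b1.z    b1.vx   b1.vz   b2.x    b2.z    b2.vx   b2.vz   b3.x    b3.z    b3.vx   b3.vz 
     23  0.1243   +0.000  +0.028  +0.000  +0.000   -0.039  +0.084  +0.000  +0.000   +0.021  +0.140  +0.028  -0.001
     47  0.2541   +0.000  +0.028  +0.000  +0.000   -0.039  +0.084  -0.001  +0.000   +0.037  +0.134  +0.287  -0.209
     70  0.3784   +0.000  +0.028  +0.000  +0.000   -0.039  +0.084  +0.000  +0.000   +0.109  +0.062  +0.752  -1.367


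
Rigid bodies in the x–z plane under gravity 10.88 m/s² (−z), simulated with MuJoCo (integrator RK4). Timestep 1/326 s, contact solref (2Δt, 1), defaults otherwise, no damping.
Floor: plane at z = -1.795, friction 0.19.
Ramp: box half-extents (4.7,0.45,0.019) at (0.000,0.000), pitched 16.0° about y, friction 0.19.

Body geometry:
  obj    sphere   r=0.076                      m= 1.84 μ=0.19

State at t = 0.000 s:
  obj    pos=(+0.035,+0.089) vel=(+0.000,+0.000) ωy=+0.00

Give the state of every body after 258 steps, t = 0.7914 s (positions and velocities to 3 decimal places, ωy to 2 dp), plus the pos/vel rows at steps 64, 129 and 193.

State at t = 0.7914 s:
  obj    pos=(+0.680,-0.096) vel=(+1.630,-0.467) ωy=+22.30

Key-timestep trajectory:
   step    t(s)  obj.x    obj.z    obj.vx   obj.vz 
     64  0.1963   +0.075  +0.077  +0.404  -0.116
    129  0.3957   +0.196  +0.043  +0.815  -0.234
    193  0.5920   +0.396  -0.015  +1.219  -0.350


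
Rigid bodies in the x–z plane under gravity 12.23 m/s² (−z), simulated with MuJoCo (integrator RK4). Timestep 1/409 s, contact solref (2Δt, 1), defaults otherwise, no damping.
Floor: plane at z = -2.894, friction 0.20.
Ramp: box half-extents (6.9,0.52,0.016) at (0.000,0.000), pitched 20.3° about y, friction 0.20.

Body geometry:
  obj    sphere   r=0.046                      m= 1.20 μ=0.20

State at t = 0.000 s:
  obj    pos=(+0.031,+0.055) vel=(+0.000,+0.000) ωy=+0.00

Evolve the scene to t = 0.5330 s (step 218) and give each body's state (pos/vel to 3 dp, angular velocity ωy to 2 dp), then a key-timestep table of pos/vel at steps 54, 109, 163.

State at t = 0.5330 s:
  obj    pos=(+0.435,-0.095) vel=(+1.515,-0.560) ωy=+35.11

Key-timestep trajectory:
   step    t(s)  obj.x    obj.z    obj.vx   obj.vz 
     54  0.1320   +0.056  +0.045  +0.375  -0.139
    109  0.2665   +0.132  +0.017  +0.758  -0.280
    163  0.3985   +0.257  -0.029  +1.133  -0.419


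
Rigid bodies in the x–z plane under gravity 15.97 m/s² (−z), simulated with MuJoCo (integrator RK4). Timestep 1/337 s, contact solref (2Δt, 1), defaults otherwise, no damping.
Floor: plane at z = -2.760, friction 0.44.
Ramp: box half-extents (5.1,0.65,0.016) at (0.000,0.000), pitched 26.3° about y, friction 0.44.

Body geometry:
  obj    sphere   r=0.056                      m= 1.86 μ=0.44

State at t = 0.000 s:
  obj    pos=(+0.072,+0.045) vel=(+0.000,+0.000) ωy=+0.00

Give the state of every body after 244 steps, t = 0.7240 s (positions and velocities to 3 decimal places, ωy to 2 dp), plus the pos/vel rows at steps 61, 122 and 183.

State at t = 0.7240 s:
  obj    pos=(+1.260,-0.542) vel=(+3.281,-1.621) ωy=+65.34

Key-timestep trajectory:
   step    t(s)  obj.x    obj.z    obj.vx   obj.vz 
     61  0.1810   +0.146  +0.008  +0.820  -0.405
    122  0.3620   +0.369  -0.102  +1.640  -0.811
    183  0.5430   +0.740  -0.285  +2.461  -1.216


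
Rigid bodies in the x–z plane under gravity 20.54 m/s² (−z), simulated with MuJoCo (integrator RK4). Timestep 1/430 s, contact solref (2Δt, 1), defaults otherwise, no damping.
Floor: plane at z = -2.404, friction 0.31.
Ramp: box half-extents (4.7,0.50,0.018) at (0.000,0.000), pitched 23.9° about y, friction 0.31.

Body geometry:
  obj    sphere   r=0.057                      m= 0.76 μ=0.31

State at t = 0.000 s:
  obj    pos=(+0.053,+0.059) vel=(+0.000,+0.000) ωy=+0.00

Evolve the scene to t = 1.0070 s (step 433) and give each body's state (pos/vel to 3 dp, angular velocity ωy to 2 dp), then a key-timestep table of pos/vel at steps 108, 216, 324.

State at t = 1.0070 s:
  obj    pos=(+2.808,-1.162) vel=(+5.472,-2.425) ωy=+105.00

Key-timestep trajectory:
   step    t(s)  obj.x    obj.z    obj.vx   obj.vz 
    108  0.2512   +0.224  -0.017  +1.365  -0.605
    216  0.5023   +0.739  -0.245  +2.730  -1.210
    324  0.7535   +1.596  -0.625  +4.095  -1.815


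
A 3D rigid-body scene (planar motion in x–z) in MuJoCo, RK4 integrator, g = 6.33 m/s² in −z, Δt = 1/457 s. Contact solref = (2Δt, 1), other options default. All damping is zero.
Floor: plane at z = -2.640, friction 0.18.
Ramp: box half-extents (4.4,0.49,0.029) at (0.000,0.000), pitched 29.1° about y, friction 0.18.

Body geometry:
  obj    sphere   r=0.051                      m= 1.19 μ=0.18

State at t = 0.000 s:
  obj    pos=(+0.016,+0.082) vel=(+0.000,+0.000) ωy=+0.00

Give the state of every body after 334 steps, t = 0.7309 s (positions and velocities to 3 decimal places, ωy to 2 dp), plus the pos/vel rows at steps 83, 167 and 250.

State at t = 0.7309 s:
  obj    pos=(+0.530,-0.203) vel=(+1.404,-0.782) ωy=+31.51

Key-timestep trajectory:
   step    t(s)  obj.x    obj.z    obj.vx   obj.vz 
     83  0.1816   +0.048  +0.065  +0.349  -0.194
    167  0.3654   +0.145  +0.011  +0.702  -0.391
    250  0.5470   +0.304  -0.078  +1.051  -0.585


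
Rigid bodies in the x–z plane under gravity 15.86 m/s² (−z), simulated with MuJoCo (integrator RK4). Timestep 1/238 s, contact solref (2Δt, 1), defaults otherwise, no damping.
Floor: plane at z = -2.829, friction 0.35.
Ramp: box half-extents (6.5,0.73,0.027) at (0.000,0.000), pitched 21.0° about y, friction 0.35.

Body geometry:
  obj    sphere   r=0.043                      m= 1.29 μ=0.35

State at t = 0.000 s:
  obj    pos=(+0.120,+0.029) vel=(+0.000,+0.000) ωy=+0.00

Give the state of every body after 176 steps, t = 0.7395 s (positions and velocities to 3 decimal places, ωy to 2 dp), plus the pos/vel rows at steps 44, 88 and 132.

State at t = 0.7395 s:
  obj    pos=(+1.156,-0.369) vel=(+2.803,-1.076) ωy=+69.81

Key-timestep trajectory:
   step    t(s)  obj.x    obj.z    obj.vx   obj.vz 
     44  0.1849   +0.185  +0.004  +0.701  -0.269
     88  0.3697   +0.379  -0.071  +1.401  -0.538
    132  0.5546   +0.703  -0.195  +2.102  -0.807


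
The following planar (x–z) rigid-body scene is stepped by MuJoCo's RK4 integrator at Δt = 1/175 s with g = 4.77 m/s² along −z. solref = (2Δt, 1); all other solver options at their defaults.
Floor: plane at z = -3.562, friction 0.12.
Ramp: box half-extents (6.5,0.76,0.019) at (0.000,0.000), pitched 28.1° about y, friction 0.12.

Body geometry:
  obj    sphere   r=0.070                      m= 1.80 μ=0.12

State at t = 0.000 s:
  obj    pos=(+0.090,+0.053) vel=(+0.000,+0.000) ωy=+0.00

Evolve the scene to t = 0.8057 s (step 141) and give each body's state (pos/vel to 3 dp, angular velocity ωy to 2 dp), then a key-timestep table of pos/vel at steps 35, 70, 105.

State at t = 0.8057 s:
  obj    pos=(+0.589,-0.213) vel=(+1.236,-0.666) ωy=+14.50

Key-timestep trajectory:
   step    t(s)  obj.x    obj.z    obj.vx   obj.vz 
     35  0.2000   +0.121  +0.036  +0.306  -0.167
     70  0.4000   +0.213  -0.013  +0.616  -0.324
    105  0.6000   +0.367  -0.095  +0.921  -0.495


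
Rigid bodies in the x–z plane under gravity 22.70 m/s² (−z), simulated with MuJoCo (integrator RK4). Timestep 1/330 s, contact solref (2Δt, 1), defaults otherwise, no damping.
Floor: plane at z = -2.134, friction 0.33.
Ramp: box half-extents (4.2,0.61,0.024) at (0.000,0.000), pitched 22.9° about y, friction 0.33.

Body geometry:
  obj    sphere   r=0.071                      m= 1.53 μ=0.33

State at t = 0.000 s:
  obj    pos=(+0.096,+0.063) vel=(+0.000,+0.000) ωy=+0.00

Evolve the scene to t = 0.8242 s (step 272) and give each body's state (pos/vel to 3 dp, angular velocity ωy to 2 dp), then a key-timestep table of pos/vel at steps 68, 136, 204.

State at t = 0.8242 s:
  obj    pos=(+2.070,-0.771) vel=(+4.791,-2.024) ωy=+73.24

Key-timestep trajectory:
   step    t(s)  obj.x    obj.z    obj.vx   obj.vz 
     68  0.2061   +0.219  +0.010  +1.198  -0.506
    136  0.4121   +0.590  -0.146  +2.395  -1.012
    204  0.6182   +1.207  -0.407  +3.593  -1.518


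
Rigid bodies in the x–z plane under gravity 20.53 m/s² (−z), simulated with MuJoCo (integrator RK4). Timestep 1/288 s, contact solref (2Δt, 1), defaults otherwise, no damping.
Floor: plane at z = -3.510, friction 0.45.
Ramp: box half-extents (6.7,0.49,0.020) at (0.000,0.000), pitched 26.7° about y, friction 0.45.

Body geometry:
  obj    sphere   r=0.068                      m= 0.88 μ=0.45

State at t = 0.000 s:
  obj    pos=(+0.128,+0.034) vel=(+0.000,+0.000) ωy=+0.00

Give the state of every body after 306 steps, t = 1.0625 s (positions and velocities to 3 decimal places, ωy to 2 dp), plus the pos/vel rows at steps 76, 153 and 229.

State at t = 1.0625 s:
  obj    pos=(+3.451,-1.637) vel=(+6.254,-3.146) ωy=+102.94

Key-timestep trajectory:
   step    t(s)  obj.x    obj.z    obj.vx   obj.vz 
     76  0.2639   +0.333  -0.069  +1.554  -0.781
    153  0.5312   +0.959  -0.384  +3.127  -1.573
    229  0.7951   +1.989  -0.902  +4.681  -2.354


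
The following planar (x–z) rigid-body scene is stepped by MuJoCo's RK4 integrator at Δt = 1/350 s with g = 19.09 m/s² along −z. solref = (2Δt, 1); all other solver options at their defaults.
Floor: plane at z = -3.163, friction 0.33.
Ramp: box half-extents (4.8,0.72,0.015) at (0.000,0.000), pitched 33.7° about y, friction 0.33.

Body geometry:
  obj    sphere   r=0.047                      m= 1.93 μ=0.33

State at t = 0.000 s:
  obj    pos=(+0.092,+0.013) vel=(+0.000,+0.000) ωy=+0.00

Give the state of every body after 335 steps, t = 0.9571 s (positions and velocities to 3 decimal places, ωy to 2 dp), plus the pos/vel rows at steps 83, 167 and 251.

State at t = 0.9571 s:
  obj    pos=(+2.975,-1.910) vel=(+6.025,-4.018) ωy=+154.06

Key-timestep trajectory:
   step    t(s)  obj.x    obj.z    obj.vx   obj.vz 
     83  0.2371   +0.269  -0.105  +1.493  -0.996
    167  0.4771   +0.809  -0.465  +3.004  -2.003
    251  0.7171   +1.711  -1.066  +4.514  -3.011


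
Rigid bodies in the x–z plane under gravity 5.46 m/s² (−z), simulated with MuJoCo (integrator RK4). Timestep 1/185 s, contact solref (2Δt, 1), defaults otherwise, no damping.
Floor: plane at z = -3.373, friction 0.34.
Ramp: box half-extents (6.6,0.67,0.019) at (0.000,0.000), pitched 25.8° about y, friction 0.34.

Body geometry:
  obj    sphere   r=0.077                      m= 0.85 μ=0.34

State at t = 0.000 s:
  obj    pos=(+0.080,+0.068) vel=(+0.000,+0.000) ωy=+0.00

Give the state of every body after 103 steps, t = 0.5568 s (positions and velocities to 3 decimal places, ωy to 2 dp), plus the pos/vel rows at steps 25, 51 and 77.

State at t = 0.5568 s:
  obj    pos=(+0.317,-0.047) vel=(+0.851,-0.411) ωy=+12.27

Key-timestep trajectory:
   step    t(s)  obj.x    obj.z    obj.vx   obj.vz 
     25  0.1351   +0.094  +0.061  +0.207  -0.100
     51  0.2757   +0.138  +0.040  +0.421  -0.204
     77  0.4162   +0.212  +0.004  +0.636  -0.308


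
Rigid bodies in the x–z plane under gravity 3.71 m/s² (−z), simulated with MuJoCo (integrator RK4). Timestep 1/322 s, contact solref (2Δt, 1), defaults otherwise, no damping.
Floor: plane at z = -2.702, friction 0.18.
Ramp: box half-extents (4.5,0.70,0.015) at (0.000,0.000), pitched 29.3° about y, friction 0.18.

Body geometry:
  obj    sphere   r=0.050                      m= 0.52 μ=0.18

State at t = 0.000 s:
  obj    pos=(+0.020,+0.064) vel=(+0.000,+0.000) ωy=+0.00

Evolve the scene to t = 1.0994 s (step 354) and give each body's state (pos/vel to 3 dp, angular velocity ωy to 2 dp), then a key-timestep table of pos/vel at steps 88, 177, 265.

State at t = 1.0994 s:
  obj    pos=(+0.703,-0.320) vel=(+1.243,-0.698) ωy=+28.51

Key-timestep trajectory:
   step    t(s)  obj.x    obj.z    obj.vx   obj.vz 
     88  0.2733   +0.062  +0.040  +0.309  -0.173
    177  0.5497   +0.191  -0.032  +0.622  -0.349
    265  0.8230   +0.403  -0.152  +0.931  -0.522


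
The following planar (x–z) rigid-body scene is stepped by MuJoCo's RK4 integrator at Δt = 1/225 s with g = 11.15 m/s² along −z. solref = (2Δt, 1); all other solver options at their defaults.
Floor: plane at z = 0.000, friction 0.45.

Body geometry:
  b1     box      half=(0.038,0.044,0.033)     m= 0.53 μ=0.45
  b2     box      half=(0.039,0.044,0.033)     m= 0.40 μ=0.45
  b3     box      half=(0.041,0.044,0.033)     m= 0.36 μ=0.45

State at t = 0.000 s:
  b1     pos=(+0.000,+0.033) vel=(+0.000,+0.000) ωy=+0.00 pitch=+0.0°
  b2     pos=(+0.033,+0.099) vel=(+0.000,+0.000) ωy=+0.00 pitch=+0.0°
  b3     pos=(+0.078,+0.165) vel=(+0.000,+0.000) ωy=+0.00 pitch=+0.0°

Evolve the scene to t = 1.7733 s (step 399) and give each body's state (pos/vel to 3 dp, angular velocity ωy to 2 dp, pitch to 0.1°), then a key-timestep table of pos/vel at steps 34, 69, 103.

State at t = 1.7733 s:
  b1     pos=(+0.000,+0.033) vel=(+0.000,+0.000) ωy=+0.00 pitch=+0.0°
  b2     pos=(+0.081,+0.039) vel=(+0.000,+0.000) ωy=+0.00 pitch=+90.0°
  b3     pos=(+0.268,+0.033) vel=(+0.000,+0.000) ωy=+0.00 pitch=+180.0°

Key-timestep trajectory:
   step    t(s)  b1.x    b1.z    b1.vx   b1.vz   b2.x    b2.z    b2.vx   b2.vz   b3.x    b3.z    b3.vx   b3.vz 
     34  0.1511   +0.000  +0.033  -0.001  +0.000   +0.045  +0.099  +0.187  -0.036   +0.111  +0.144  +0.455  -0.411
     69  0.3067   +0.000  +0.033  +0.000  +0.000   +0.082  +0.037  -0.069  +0.124   +0.194  +0.046  +0.393  +0.235
    103  0.4578   +0.000  +0.033  +0.000  +0.000   +0.081  +0.039  +0.000  +0.000   +0.237  +0.050  +0.302  -0.093


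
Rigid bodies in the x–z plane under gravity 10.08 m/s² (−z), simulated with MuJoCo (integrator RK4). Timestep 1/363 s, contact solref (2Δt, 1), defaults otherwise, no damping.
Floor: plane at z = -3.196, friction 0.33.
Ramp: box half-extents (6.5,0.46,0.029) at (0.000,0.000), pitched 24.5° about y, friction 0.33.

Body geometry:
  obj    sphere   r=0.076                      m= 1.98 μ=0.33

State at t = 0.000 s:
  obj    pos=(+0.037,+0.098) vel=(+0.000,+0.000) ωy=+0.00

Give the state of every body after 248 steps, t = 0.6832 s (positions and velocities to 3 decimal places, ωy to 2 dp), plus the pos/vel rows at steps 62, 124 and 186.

State at t = 0.6832 s:
  obj    pos=(+0.671,-0.191) vel=(+1.856,-0.846) ωy=+26.84

Key-timestep trajectory:
   step    t(s)  obj.x    obj.z    obj.vx   obj.vz 
     62  0.1708   +0.077  +0.080  +0.464  -0.212
    124  0.3416   +0.196  +0.026  +0.928  -0.423
    186  0.5124   +0.394  -0.064  +1.392  -0.634


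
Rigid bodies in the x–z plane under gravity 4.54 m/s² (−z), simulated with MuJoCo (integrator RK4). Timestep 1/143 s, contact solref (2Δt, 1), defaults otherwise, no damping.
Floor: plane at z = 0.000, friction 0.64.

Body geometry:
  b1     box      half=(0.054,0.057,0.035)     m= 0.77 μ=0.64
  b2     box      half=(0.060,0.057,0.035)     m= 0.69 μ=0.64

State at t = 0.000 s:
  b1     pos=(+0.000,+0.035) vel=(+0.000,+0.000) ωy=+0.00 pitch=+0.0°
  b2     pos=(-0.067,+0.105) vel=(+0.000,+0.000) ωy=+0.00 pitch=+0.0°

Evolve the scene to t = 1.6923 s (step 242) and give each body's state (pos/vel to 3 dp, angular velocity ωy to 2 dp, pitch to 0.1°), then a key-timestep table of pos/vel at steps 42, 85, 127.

State at t = 1.6923 s:
  b1     pos=(+0.000,+0.035) vel=(+0.000,+0.000) ωy=+0.00 pitch=+0.0°
  b2     pos=(-0.126,+0.060) vel=(+0.000,+0.000) ωy=+0.00 pitch=-90.0°

Key-timestep trajectory:
   step    t(s)  b1.x    b1.z    b1.vx   b1.vz   b2.x    b2.z    b2.vx   b2.vz 
     42  0.2937   +0.000  +0.035  +0.000  +0.000   -0.095  +0.069  -0.168  -0.384
     85  0.5944   +0.000  +0.035  +0.000  +0.000   -0.143  +0.067  -0.006  +0.002
    127  0.8881   +0.000  +0.035  +0.000  +0.000   -0.120  +0.063  +0.001  +0.002


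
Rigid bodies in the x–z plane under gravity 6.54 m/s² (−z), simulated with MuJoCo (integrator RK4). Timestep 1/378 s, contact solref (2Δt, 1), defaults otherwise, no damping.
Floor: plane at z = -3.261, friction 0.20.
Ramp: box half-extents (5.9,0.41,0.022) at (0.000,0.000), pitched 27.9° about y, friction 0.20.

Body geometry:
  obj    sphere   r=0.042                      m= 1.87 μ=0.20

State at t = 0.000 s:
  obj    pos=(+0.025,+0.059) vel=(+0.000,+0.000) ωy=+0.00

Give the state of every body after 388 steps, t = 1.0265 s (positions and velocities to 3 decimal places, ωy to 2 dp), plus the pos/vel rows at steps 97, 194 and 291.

State at t = 1.0265 s:
  obj    pos=(+1.043,-0.480) vel=(+1.983,-1.050) ωy=+53.41

Key-timestep trajectory:
   step    t(s)  obj.x    obj.z    obj.vx   obj.vz 
     97  0.2566   +0.089  +0.025  +0.496  -0.263
    194  0.5132   +0.280  -0.076  +0.992  -0.525
    291  0.7698   +0.598  -0.244  +1.487  -0.787


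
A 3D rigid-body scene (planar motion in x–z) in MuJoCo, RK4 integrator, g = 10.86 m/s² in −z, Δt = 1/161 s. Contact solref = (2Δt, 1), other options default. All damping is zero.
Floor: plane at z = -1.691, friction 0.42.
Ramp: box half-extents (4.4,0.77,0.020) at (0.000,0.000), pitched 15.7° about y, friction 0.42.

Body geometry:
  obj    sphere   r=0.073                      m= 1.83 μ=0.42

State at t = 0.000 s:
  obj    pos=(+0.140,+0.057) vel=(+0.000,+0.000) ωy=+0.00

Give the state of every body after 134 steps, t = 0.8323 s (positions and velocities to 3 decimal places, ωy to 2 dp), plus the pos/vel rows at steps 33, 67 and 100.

State at t = 0.8323 s:
  obj    pos=(+0.840,-0.140) vel=(+1.682,-0.473) ωy=+23.93

Key-timestep trajectory:
   step    t(s)  obj.x    obj.z    obj.vx   obj.vz 
     33  0.2050   +0.183  +0.045  +0.414  -0.116
     67  0.4161   +0.315  +0.008  +0.841  -0.236
    100  0.6211   +0.530  -0.052  +1.255  -0.353


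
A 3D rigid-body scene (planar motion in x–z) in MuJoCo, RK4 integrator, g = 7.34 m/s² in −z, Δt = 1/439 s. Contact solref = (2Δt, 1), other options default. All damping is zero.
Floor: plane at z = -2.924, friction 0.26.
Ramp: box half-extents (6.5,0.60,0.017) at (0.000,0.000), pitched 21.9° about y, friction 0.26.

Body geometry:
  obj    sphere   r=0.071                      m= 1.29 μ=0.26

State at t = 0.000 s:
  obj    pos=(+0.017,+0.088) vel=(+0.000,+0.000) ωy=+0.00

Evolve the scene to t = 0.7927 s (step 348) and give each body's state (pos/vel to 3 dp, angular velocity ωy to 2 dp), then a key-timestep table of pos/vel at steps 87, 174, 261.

State at t = 0.7927 s:
  obj    pos=(+0.587,-0.141) vel=(+1.438,-0.578) ωy=+21.83

Key-timestep trajectory:
   step    t(s)  obj.x    obj.z    obj.vx   obj.vz 
     87  0.1982   +0.053  +0.074  +0.360  -0.145
    174  0.3964   +0.160  +0.031  +0.719  -0.289
    261  0.5945   +0.338  -0.041  +1.079  -0.434


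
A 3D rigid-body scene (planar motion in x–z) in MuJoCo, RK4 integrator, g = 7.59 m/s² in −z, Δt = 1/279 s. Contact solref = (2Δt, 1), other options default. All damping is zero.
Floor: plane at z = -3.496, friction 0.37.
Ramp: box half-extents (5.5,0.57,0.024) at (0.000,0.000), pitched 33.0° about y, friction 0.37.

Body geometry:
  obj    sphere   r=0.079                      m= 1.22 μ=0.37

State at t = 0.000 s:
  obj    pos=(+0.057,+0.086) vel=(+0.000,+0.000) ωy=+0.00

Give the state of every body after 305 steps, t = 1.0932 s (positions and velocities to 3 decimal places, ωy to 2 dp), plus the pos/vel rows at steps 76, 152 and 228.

State at t = 1.0932 s:
  obj    pos=(+1.537,-0.875) vel=(+2.707,-1.758) ωy=+40.85

Key-timestep trajectory:
   step    t(s)  obj.x    obj.z    obj.vx   obj.vz 
     76  0.2724   +0.149  +0.026  +0.675  -0.438
    152  0.5448   +0.425  -0.153  +1.349  -0.876
    228  0.8172   +0.884  -0.451  +2.024  -1.314


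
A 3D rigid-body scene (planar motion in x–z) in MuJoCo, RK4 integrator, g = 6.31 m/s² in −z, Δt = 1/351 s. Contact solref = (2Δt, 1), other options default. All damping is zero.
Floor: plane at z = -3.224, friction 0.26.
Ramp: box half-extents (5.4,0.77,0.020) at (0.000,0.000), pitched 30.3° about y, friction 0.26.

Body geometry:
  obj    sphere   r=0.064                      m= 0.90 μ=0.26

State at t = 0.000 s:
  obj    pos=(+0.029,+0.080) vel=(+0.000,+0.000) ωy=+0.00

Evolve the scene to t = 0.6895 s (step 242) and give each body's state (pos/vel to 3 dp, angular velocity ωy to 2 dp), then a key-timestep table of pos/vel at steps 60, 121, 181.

State at t = 0.6895 s:
  obj    pos=(+0.496,-0.192) vel=(+1.354,-0.791) ωy=+24.49

Key-timestep trajectory:
   step    t(s)  obj.x    obj.z    obj.vx   obj.vz 
     60  0.1709   +0.058  +0.063  +0.336  -0.196
    121  0.3447   +0.146  +0.012  +0.677  -0.396
    181  0.5157   +0.290  -0.072  +1.013  -0.592


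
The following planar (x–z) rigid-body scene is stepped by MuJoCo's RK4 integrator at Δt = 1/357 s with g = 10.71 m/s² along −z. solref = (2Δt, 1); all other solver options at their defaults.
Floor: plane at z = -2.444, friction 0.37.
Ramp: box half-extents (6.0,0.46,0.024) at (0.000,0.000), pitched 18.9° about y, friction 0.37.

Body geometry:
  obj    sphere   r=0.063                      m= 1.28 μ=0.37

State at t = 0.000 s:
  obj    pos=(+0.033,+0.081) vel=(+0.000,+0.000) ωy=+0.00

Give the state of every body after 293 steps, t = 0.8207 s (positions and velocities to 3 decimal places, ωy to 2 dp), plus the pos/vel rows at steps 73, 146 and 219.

State at t = 0.8207 s:
  obj    pos=(+0.823,-0.190) vel=(+1.924,-0.659) ωy=+32.28

Key-timestep trajectory:
   step    t(s)  obj.x    obj.z    obj.vx   obj.vz 
     73  0.2045   +0.082  +0.064  +0.479  -0.164
    146  0.4090   +0.229  +0.014  +0.959  -0.328
    219  0.6134   +0.474  -0.070  +1.438  -0.492


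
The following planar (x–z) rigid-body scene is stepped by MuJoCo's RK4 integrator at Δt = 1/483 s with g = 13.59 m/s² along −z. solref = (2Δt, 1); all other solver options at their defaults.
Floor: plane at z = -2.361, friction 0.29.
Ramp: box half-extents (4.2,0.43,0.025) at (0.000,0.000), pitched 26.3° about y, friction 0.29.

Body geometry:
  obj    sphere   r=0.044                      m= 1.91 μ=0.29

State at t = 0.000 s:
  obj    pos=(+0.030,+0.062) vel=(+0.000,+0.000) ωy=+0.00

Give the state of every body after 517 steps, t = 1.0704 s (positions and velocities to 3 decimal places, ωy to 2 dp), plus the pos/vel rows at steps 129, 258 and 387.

State at t = 1.0704 s:
  obj    pos=(+2.239,-1.030) vel=(+4.127,-2.040) ωy=+104.62

Key-timestep trajectory:
   step    t(s)  obj.x    obj.z    obj.vx   obj.vz 
    129  0.2671   +0.168  -0.006  +1.030  -0.509
    258  0.5342   +0.580  -0.210  +2.060  -1.018
    387  0.8012   +1.268  -0.550  +3.089  -1.527


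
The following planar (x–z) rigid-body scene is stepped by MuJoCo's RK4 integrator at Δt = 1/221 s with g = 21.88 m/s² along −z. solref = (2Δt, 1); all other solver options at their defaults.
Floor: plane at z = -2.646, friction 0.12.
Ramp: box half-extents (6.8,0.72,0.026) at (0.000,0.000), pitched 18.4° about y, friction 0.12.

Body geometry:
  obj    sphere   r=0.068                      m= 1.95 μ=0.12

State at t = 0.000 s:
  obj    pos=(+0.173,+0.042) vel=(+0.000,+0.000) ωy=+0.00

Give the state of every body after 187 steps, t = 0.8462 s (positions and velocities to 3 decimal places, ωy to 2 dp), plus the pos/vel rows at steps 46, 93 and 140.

State at t = 0.8462 s:
  obj    pos=(+1.849,-0.516) vel=(+3.961,-1.318) ωy=+61.37

Key-timestep trajectory:
   step    t(s)  obj.x    obj.z    obj.vx   obj.vz 
     46  0.2081   +0.274  +0.008  +0.975  -0.324
     93  0.4208   +0.588  -0.096  +1.970  -0.655
    140  0.6335   +1.112  -0.271  +2.966  -0.987


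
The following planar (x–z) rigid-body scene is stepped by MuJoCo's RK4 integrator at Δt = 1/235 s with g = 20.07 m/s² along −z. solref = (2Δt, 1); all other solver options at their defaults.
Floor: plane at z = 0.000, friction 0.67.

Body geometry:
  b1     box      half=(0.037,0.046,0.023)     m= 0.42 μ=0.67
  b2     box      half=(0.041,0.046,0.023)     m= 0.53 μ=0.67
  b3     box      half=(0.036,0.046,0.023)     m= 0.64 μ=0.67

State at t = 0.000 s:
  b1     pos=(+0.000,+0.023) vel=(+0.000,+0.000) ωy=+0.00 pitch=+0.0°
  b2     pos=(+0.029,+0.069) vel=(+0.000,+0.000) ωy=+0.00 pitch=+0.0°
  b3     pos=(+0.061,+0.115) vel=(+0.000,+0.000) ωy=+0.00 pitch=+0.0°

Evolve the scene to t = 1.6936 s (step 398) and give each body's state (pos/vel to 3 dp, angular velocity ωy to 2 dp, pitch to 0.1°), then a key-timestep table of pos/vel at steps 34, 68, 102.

State at t = 1.6936 s:
  b1     pos=(+0.000,+0.023) vel=(+0.000,+0.000) ωy=+0.00 pitch=+0.0°
  b2     pos=(+0.068,+0.041) vel=(+0.000,+0.000) ωy=+0.00 pitch=+90.0°
  b3     pos=(+0.197,+0.023) vel=(+0.000,+0.000) ωy=+0.00 pitch=+180.0°

Key-timestep trajectory:
   step    t(s)  b1.x    b1.z    b1.vx   b1.vz   b2.x    b2.z    b2.vx   b2.vz   b3.x    b3.z    b3.vx   b3.vz 
     34  0.1447   +0.000  +0.023  -0.001  +0.000   +0.047  +0.068  +0.319  -0.147   +0.104  +0.077  +0.543  -0.960
     68  0.2894   +0.000  +0.023  +0.000  +0.000   +0.081  +0.046  -0.001  -0.001   +0.178  +0.038  +0.500  -0.255
    102  0.4340   +0.000  +0.023  +0.000  +0.000   +0.064  +0.043  +0.082  -0.034   +0.197  +0.023  +0.000  +0.000


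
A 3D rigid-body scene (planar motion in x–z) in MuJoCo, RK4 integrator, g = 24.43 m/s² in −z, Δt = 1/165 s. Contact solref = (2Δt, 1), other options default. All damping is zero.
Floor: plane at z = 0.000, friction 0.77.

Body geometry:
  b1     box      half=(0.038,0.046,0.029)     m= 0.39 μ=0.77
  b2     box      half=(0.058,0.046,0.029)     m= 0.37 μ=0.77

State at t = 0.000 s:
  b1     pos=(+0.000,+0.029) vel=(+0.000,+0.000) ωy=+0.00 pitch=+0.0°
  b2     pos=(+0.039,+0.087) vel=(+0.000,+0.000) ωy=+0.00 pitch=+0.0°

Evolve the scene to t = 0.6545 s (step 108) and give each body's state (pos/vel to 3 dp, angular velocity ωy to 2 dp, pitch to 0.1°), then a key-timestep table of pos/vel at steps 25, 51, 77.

State at t = 0.6545 s:
  b1     pos=(+0.000,+0.029) vel=(+0.000,+0.000) ωy=+0.00 pitch=+0.0°
  b2     pos=(+0.182,+0.029) vel=(+0.000,+0.000) ωy=+0.00 pitch=+180.0°

Key-timestep trajectory:
   step    t(s)  b1.x    b1.z    b1.vx   b1.vz   b2.x    b2.z    b2.vx   b2.vz 
     25  0.1515   +0.000  +0.029  -0.001  +0.000   +0.046  +0.086  +0.138  -0.038
     51  0.3091   +0.000  +0.029  +0.000  +0.000   +0.105  +0.062  +0.336  +0.148
     77  0.4667   +0.000  +0.029  +0.000  +0.000   +0.155  +0.054  +0.566  -0.347


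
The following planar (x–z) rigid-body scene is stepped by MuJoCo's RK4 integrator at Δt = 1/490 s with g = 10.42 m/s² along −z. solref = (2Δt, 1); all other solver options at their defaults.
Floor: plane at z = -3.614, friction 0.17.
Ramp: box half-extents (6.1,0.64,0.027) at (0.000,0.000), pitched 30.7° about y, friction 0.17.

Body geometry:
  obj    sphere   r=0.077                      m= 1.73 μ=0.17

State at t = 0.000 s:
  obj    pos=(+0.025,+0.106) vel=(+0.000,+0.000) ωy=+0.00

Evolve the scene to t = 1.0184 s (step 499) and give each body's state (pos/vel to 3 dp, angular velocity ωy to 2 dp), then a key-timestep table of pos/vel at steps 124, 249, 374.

State at t = 1.0184 s:
  obj    pos=(+1.720,-0.900) vel=(+3.328,-1.976) ωy=+50.24

Key-timestep trajectory:
   step    t(s)  obj.x    obj.z    obj.vx   obj.vz 
    124  0.2531   +0.130  +0.044  +0.828  -0.491
    249  0.5082   +0.447  -0.145  +1.661  -0.985
    374  0.7633   +0.977  -0.459  +2.495  -1.479
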